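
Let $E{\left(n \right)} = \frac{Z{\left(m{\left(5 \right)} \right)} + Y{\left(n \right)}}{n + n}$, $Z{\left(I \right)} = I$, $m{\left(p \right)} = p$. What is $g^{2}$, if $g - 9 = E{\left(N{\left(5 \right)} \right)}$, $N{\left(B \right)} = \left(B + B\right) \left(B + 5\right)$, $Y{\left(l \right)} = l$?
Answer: $\frac{145161}{1600} \approx 90.726$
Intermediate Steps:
$N{\left(B \right)} = 2 B \left(5 + B\right)$
$E{\left(n \right)} = \frac{5 + n}{2 n}$ ($E{\left(n \right)} = \frac{5 + n}{n + n} = \frac{5 + n}{2 n}$)
$g = \frac{381}{40}$ ($g = 9 + \frac{5 + 2 \cdot 5 \left(5 + 5\right)}{2 \cdot 2 \cdot 5 \left(5 + 5\right)} = 9 + \frac{5 + 2 \cdot 5 \cdot 10}{2 \cdot 2 \cdot 5 \cdot 10} = 9 + \frac{5 + 100}{2 \cdot 100} = 9 + \frac{1}{2} \cdot \frac{1}{100} \cdot 105 = 9 + \frac{21}{40} = \frac{381}{40} \approx 9.525$)
$g^{2} = \left(\frac{381}{40}\right)^{2} = \frac{145161}{1600}$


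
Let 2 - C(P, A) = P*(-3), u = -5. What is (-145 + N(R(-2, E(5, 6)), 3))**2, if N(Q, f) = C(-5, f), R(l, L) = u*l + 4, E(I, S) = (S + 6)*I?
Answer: 24964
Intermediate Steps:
E(I, S) = I*(6 + S) (E(I, S) = (6 + S)*I = I*(6 + S))
R(l, L) = 4 - 5*l (R(l, L) = -5*l + 4 = 4 - 5*l)
C(P, A) = 2 + 3*P (C(P, A) = 2 - P*(-3) = 2 - (-3)*P = 2 + 3*P)
N(Q, f) = -13 (N(Q, f) = 2 + 3*(-5) = 2 - 15 = -13)
(-145 + N(R(-2, E(5, 6)), 3))**2 = (-145 - 13)**2 = (-158)**2 = 24964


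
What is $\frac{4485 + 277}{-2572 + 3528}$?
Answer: $\frac{2381}{478} \approx 4.9812$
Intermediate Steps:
$\frac{4485 + 277}{-2572 + 3528} = \frac{4762}{956} = 4762 \cdot \frac{1}{956} = \frac{2381}{478}$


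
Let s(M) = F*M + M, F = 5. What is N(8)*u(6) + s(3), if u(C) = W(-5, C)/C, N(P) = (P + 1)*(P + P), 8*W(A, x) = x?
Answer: 36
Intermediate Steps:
W(A, x) = x/8
N(P) = 2*P*(1 + P) (N(P) = (1 + P)*(2*P) = 2*P*(1 + P))
u(C) = ⅛ (u(C) = (C/8)/C = ⅛)
s(M) = 6*M (s(M) = 5*M + M = 6*M)
N(8)*u(6) + s(3) = (2*8*(1 + 8))*(⅛) + 6*3 = (2*8*9)*(⅛) + 18 = 144*(⅛) + 18 = 18 + 18 = 36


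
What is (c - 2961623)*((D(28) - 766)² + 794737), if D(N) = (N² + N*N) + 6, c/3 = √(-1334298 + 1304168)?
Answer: -4287248416423 + 4342803*I*√30130 ≈ -4.2872e+12 + 7.5382e+8*I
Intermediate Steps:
c = 3*I*√30130 (c = 3*√(-1334298 + 1304168) = 3*√(-30130) = 3*(I*√30130) = 3*I*√30130 ≈ 520.74*I)
D(N) = 6 + 2*N² (D(N) = (N² + N²) + 6 = 2*N² + 6 = 6 + 2*N²)
(c - 2961623)*((D(28) - 766)² + 794737) = (3*I*√30130 - 2961623)*(((6 + 2*28²) - 766)² + 794737) = (-2961623 + 3*I*√30130)*(((6 + 2*784) - 766)² + 794737) = (-2961623 + 3*I*√30130)*(((6 + 1568) - 766)² + 794737) = (-2961623 + 3*I*√30130)*((1574 - 766)² + 794737) = (-2961623 + 3*I*√30130)*(808² + 794737) = (-2961623 + 3*I*√30130)*(652864 + 794737) = (-2961623 + 3*I*√30130)*1447601 = -4287248416423 + 4342803*I*√30130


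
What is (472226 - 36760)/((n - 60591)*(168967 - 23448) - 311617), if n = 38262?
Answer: -217733/1624802684 ≈ -0.00013401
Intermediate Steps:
(472226 - 36760)/((n - 60591)*(168967 - 23448) - 311617) = (472226 - 36760)/((38262 - 60591)*(168967 - 23448) - 311617) = 435466/(-22329*145519 - 311617) = 435466/(-3249293751 - 311617) = 435466/(-3249605368) = 435466*(-1/3249605368) = -217733/1624802684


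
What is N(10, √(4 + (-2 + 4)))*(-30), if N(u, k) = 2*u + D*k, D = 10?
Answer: -600 - 300*√6 ≈ -1334.8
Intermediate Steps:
N(u, k) = 2*u + 10*k
N(10, √(4 + (-2 + 4)))*(-30) = (2*10 + 10*√(4 + (-2 + 4)))*(-30) = (20 + 10*√(4 + 2))*(-30) = (20 + 10*√6)*(-30) = -600 - 300*√6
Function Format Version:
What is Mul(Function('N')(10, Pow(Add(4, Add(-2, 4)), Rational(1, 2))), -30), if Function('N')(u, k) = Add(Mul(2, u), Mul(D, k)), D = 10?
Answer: Add(-600, Mul(-300, Pow(6, Rational(1, 2)))) ≈ -1334.8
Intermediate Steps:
Function('N')(u, k) = Add(Mul(2, u), Mul(10, k))
Mul(Function('N')(10, Pow(Add(4, Add(-2, 4)), Rational(1, 2))), -30) = Mul(Add(Mul(2, 10), Mul(10, Pow(Add(4, Add(-2, 4)), Rational(1, 2)))), -30) = Mul(Add(20, Mul(10, Pow(Add(4, 2), Rational(1, 2)))), -30) = Mul(Add(20, Mul(10, Pow(6, Rational(1, 2)))), -30) = Add(-600, Mul(-300, Pow(6, Rational(1, 2))))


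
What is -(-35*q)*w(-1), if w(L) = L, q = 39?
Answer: -1365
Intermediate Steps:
-(-35*q)*w(-1) = -(-35*39)*(-1) = -(-1365)*(-1) = -1*1365 = -1365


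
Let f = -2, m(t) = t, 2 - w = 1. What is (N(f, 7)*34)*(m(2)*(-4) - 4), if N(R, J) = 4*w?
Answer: -1632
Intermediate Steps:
w = 1 (w = 2 - 1*1 = 2 - 1 = 1)
N(R, J) = 4 (N(R, J) = 4*1 = 4)
(N(f, 7)*34)*(m(2)*(-4) - 4) = (4*34)*(2*(-4) - 4) = 136*(-8 - 4) = 136*(-12) = -1632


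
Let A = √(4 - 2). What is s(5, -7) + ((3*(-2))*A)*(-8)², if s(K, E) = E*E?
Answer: 49 - 384*√2 ≈ -494.06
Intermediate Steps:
s(K, E) = E²
A = √2 ≈ 1.4142
s(5, -7) + ((3*(-2))*A)*(-8)² = (-7)² + ((3*(-2))*√2)*(-8)² = 49 - 6*√2*64 = 49 - 384*√2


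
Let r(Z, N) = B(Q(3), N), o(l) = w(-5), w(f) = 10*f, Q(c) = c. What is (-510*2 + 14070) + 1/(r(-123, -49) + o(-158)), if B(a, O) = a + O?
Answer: 1252799/96 ≈ 13050.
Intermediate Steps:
o(l) = -50 (o(l) = 10*(-5) = -50)
B(a, O) = O + a
r(Z, N) = 3 + N (r(Z, N) = N + 3 = 3 + N)
(-510*2 + 14070) + 1/(r(-123, -49) + o(-158)) = (-510*2 + 14070) + 1/((3 - 49) - 50) = (-1020 + 14070) + 1/(-46 - 50) = 13050 + 1/(-96) = 13050 - 1/96 = 1252799/96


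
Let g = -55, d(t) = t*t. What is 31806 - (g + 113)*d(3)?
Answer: 31284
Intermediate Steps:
d(t) = t**2
31806 - (g + 113)*d(3) = 31806 - (-55 + 113)*3**2 = 31806 - 58*9 = 31806 - 1*522 = 31806 - 522 = 31284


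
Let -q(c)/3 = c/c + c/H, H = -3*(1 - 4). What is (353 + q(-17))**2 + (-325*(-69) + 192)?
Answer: 1342042/9 ≈ 1.4912e+5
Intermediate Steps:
H = 9 (H = -3*(-3) = 9)
q(c) = -3 - c/3 (q(c) = -3*(c/c + c/9) = -3*(1 + c*(1/9)) = -3*(1 + c/9) = -3 - c/3)
(353 + q(-17))**2 + (-325*(-69) + 192) = (353 + (-3 - 1/3*(-17)))**2 + (-325*(-69) + 192) = (353 + (-3 + 17/3))**2 + (22425 + 192) = (353 + 8/3)**2 + 22617 = (1067/3)**2 + 22617 = 1138489/9 + 22617 = 1342042/9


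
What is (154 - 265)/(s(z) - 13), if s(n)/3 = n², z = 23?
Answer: -111/1574 ≈ -0.070521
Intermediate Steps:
s(n) = 3*n²
(154 - 265)/(s(z) - 13) = (154 - 265)/(3*23² - 13) = -111/(3*529 - 13) = -111/(1587 - 13) = -111/1574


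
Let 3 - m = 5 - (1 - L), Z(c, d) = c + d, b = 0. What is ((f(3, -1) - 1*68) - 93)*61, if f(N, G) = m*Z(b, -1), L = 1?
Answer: -9699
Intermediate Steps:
m = -2 (m = 3 - (5 - (1 - 1*1)) = 3 - (5 - (1 - 1)) = 3 - (5 - 1*0) = 3 - (5 + 0) = 3 - 1*5 = 3 - 5 = -2)
f(N, G) = 2 (f(N, G) = -2*(0 - 1) = -2*(-1) = 2)
((f(3, -1) - 1*68) - 93)*61 = ((2 - 1*68) - 93)*61 = ((2 - 68) - 93)*61 = (-66 - 93)*61 = -159*61 = -9699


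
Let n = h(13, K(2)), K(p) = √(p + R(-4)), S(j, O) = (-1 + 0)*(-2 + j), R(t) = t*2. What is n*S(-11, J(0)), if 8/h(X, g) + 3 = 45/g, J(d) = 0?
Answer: -208/231 + 520*I*√6/231 ≈ -0.90043 + 5.514*I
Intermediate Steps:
R(t) = 2*t
S(j, O) = 2 - j (S(j, O) = -(-2 + j) = 2 - j)
K(p) = √(-8 + p) (K(p) = √(p + 2*(-4)) = √(p - 8) = √(-8 + p))
h(X, g) = 8/(-3 + 45/g)
n = -8*I*√6/(-45 + 3*I*√6) (n = -8*√(-8 + 2)/(-45 + 3*√(-8 + 2)) = -8*√(-6)/(-45 + 3*√(-6)) = -8*I*√6/(-45 + 3*(I*√6)) = -8*I*√6/(-45 + 3*I*√6) ≈ -0.069264 + 0.42415*I)
n*S(-11, J(0)) = (-16/231 + 40*I*√6/231)*(2 - 1*(-11)) = (-16/231 + 40*I*√6/231)*(2 + 11) = (-16/231 + 40*I*√6/231)*13 = -208/231 + 520*I*√6/231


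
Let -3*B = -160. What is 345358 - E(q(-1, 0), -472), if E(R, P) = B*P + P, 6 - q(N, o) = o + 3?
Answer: 1113010/3 ≈ 3.7100e+5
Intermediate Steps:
B = 160/3 (B = -1/3*(-160) = 160/3 ≈ 53.333)
q(N, o) = 3 - o (q(N, o) = 6 - (o + 3) = 6 - (3 + o) = 6 + (-3 - o) = 3 - o)
E(R, P) = 163*P/3 (E(R, P) = 160*P/3 + P = 163*P/3)
345358 - E(q(-1, 0), -472) = 345358 - 163*(-472)/3 = 345358 - 1*(-76936/3) = 345358 + 76936/3 = 1113010/3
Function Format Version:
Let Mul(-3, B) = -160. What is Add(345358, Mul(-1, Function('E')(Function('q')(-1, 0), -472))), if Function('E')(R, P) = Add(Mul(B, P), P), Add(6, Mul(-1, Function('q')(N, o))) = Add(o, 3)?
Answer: Rational(1113010, 3) ≈ 3.7100e+5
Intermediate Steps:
B = Rational(160, 3) (B = Mul(Rational(-1, 3), -160) = Rational(160, 3) ≈ 53.333)
Function('q')(N, o) = Add(3, Mul(-1, o)) (Function('q')(N, o) = Add(6, Mul(-1, Add(o, 3))) = Add(6, Mul(-1, Add(3, o))) = Add(6, Add(-3, Mul(-1, o))) = Add(3, Mul(-1, o)))
Function('E')(R, P) = Mul(Rational(163, 3), P) (Function('E')(R, P) = Add(Mul(Rational(160, 3), P), P) = Mul(Rational(163, 3), P))
Add(345358, Mul(-1, Function('E')(Function('q')(-1, 0), -472))) = Add(345358, Mul(-1, Mul(Rational(163, 3), -472))) = Add(345358, Mul(-1, Rational(-76936, 3))) = Add(345358, Rational(76936, 3)) = Rational(1113010, 3)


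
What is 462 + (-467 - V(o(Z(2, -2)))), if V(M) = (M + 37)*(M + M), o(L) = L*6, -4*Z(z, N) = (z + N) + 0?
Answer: -5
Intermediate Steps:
Z(z, N) = -N/4 - z/4 (Z(z, N) = -((z + N) + 0)/4 = -((N + z) + 0)/4 = -(N + z)/4 = -N/4 - z/4)
o(L) = 6*L
V(M) = 2*M*(37 + M) (V(M) = (37 + M)*(2*M) = 2*M*(37 + M))
462 + (-467 - V(o(Z(2, -2)))) = 462 + (-467 - 2*6*(-1/4*(-2) - 1/4*2)*(37 + 6*(-1/4*(-2) - 1/4*2))) = 462 + (-467 - 2*6*(1/2 - 1/2)*(37 + 6*(1/2 - 1/2))) = 462 + (-467 - 2*6*0*(37 + 6*0)) = 462 + (-467 - 2*0*(37 + 0)) = 462 + (-467 - 2*0*37) = 462 + (-467 - 1*0) = 462 + (-467 + 0) = 462 - 467 = -5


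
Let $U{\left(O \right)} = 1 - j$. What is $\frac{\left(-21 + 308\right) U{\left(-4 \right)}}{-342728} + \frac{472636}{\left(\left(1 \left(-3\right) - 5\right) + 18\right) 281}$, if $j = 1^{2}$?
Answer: $\frac{236318}{1405} \approx 168.2$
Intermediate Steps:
$j = 1$
$U{\left(O \right)} = 0$ ($U{\left(O \right)} = 1 - 1 = 0$)
$\frac{\left(-21 + 308\right) U{\left(-4 \right)}}{-342728} + \frac{472636}{\left(\left(1 \left(-3\right) - 5\right) + 18\right) 281} = \frac{\left(-21 + 308\right) 0}{-342728} + \frac{472636}{\left(\left(1 \left(-3\right) - 5\right) + 18\right) 281} = 287 \cdot 0 \left(- \frac{1}{342728}\right) + \frac{472636}{\left(\left(-3 - 5\right) + 18\right) 281} = 0 \left(- \frac{1}{342728}\right) + \frac{472636}{\left(-8 + 18\right) 281} = 0 + \frac{472636}{10 \cdot 281} = 0 + \frac{472636}{2810} = 0 + 472636 \cdot \frac{1}{2810} = 0 + \frac{236318}{1405} = \frac{236318}{1405}$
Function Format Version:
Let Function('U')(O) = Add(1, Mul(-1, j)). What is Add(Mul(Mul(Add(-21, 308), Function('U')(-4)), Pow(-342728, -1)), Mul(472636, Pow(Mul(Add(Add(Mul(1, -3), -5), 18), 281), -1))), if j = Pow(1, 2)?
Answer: Rational(236318, 1405) ≈ 168.20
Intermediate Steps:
j = 1
Function('U')(O) = 0 (Function('U')(O) = Add(1, Mul(-1, 1)) = Add(1, -1) = 0)
Add(Mul(Mul(Add(-21, 308), Function('U')(-4)), Pow(-342728, -1)), Mul(472636, Pow(Mul(Add(Add(Mul(1, -3), -5), 18), 281), -1))) = Add(Mul(Mul(Add(-21, 308), 0), Pow(-342728, -1)), Mul(472636, Pow(Mul(Add(Add(Mul(1, -3), -5), 18), 281), -1))) = Add(Mul(Mul(287, 0), Rational(-1, 342728)), Mul(472636, Pow(Mul(Add(Add(-3, -5), 18), 281), -1))) = Add(Mul(0, Rational(-1, 342728)), Mul(472636, Pow(Mul(Add(-8, 18), 281), -1))) = Add(0, Mul(472636, Pow(Mul(10, 281), -1))) = Add(0, Mul(472636, Pow(2810, -1))) = Add(0, Mul(472636, Rational(1, 2810))) = Add(0, Rational(236318, 1405)) = Rational(236318, 1405)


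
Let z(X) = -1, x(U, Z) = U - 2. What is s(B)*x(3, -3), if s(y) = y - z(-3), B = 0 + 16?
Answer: 17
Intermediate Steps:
x(U, Z) = -2 + U
B = 16
s(y) = 1 + y (s(y) = y - 1*(-1) = y + 1 = 1 + y)
s(B)*x(3, -3) = (1 + 16)*(-2 + 3) = 17*1 = 17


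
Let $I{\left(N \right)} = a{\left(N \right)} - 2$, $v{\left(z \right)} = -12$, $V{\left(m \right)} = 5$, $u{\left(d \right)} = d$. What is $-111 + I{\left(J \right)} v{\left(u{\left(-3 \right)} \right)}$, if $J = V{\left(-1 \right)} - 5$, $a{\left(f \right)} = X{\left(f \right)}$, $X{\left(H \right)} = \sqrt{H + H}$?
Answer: $-87$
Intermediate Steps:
$X{\left(H \right)} = \sqrt{2} \sqrt{H}$ ($X{\left(H \right)} = \sqrt{2 H} = \sqrt{2} \sqrt{H}$)
$a{\left(f \right)} = \sqrt{2} \sqrt{f}$
$J = 0$ ($J = 5 - 5 = 0$)
$I{\left(N \right)} = -2 + \sqrt{2} \sqrt{N}$ ($I{\left(N \right)} = \sqrt{2} \sqrt{N} - 2 = -2 + \sqrt{2} \sqrt{N}$)
$-111 + I{\left(J \right)} v{\left(u{\left(-3 \right)} \right)} = -111 + \left(-2 + \sqrt{2} \sqrt{0}\right) \left(-12\right) = -111 + \left(-2 + \sqrt{2} \cdot 0\right) \left(-12\right) = -111 + \left(-2 + 0\right) \left(-12\right) = -111 - -24 = -111 + 24 = -87$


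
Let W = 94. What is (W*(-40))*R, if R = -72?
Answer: 270720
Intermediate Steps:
(W*(-40))*R = (94*(-40))*(-72) = -3760*(-72) = 270720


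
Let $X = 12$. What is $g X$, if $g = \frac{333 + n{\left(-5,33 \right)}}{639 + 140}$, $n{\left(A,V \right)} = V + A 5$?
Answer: $\frac{4092}{779} \approx 5.2529$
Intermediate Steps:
$n{\left(A,V \right)} = V + 5 A$
$g = \frac{341}{779}$ ($g = \frac{333 + \left(33 + 5 \left(-5\right)\right)}{639 + 140} = \frac{333 + \left(33 - 25\right)}{779} = \left(333 + 8\right) \frac{1}{779} = 341 \cdot \frac{1}{779} = \frac{341}{779} \approx 0.43774$)
$g X = \frac{341}{779} \cdot 12 = \frac{4092}{779}$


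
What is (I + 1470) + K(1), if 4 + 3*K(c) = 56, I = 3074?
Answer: 13684/3 ≈ 4561.3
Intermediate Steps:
K(c) = 52/3 (K(c) = -4/3 + (1/3)*56 = -4/3 + 56/3 = 52/3)
(I + 1470) + K(1) = (3074 + 1470) + 52/3 = 4544 + 52/3 = 13684/3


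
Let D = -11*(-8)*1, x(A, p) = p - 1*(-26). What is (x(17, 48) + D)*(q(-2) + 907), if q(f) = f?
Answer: 146610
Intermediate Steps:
x(A, p) = 26 + p (x(A, p) = p + 26 = 26 + p)
D = 88 (D = 88*1 = 88)
(x(17, 48) + D)*(q(-2) + 907) = ((26 + 48) + 88)*(-2 + 907) = (74 + 88)*905 = 162*905 = 146610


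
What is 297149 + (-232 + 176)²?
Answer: 300285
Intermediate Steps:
297149 + (-232 + 176)² = 297149 + (-56)² = 297149 + 3136 = 300285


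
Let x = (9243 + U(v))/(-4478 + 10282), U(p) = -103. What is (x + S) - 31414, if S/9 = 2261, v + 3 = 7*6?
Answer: -16053030/1451 ≈ -11063.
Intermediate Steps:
v = 39 (v = -3 + 7*6 = -3 + 42 = 39)
S = 20349 (S = 9*2261 = 20349)
x = 2285/1451 (x = (9243 - 103)/(-4478 + 10282) = 9140/5804 = 9140*(1/5804) = 2285/1451 ≈ 1.5748)
(x + S) - 31414 = (2285/1451 + 20349) - 31414 = 29528684/1451 - 31414 = -16053030/1451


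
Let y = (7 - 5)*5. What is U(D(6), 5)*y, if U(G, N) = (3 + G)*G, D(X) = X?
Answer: 540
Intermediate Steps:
U(G, N) = G*(3 + G)
y = 10 (y = 2*5 = 10)
U(D(6), 5)*y = (6*(3 + 6))*10 = (6*9)*10 = 54*10 = 540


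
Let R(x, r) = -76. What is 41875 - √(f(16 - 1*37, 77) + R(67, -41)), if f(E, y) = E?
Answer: 41875 - I*√97 ≈ 41875.0 - 9.8489*I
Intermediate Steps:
41875 - √(f(16 - 1*37, 77) + R(67, -41)) = 41875 - √((16 - 1*37) - 76) = 41875 - √((16 - 37) - 76) = 41875 - √(-21 - 76) = 41875 - √(-97) = 41875 - I*√97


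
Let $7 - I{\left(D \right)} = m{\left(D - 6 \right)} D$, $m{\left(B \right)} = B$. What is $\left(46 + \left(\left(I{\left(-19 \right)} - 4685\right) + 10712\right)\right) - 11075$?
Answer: $-5470$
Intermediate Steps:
$I{\left(D \right)} = 7 - D \left(-6 + D\right)$ ($I{\left(D \right)} = 7 - \left(D - 6\right) D = 7 - \left(-6 + D\right) D = 7 - D \left(-6 + D\right)$)
$\left(46 + \left(\left(I{\left(-19 \right)} - 4685\right) + 10712\right)\right) - 11075 = \left(46 + \left(\left(\left(7 - - 19 \left(-6 - 19\right)\right) - 4685\right) + 10712\right)\right) - 11075 = \left(46 + \left(\left(\left(7 - \left(-19\right) \left(-25\right)\right) - 4685\right) + 10712\right)\right) - 11075 = \left(46 + \left(\left(\left(7 - 475\right) - 4685\right) + 10712\right)\right) - 11075 = \left(46 + \left(\left(-468 - 4685\right) + 10712\right)\right) - 11075 = \left(46 + \left(-5153 + 10712\right)\right) - 11075 = \left(46 + 5559\right) - 11075 = 5605 - 11075 = -5470$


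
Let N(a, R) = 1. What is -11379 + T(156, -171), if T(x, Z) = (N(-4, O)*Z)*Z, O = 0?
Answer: 17862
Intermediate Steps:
T(x, Z) = Z² (T(x, Z) = (1*Z)*Z = Z*Z = Z²)
-11379 + T(156, -171) = -11379 + (-171)² = -11379 + 29241 = 17862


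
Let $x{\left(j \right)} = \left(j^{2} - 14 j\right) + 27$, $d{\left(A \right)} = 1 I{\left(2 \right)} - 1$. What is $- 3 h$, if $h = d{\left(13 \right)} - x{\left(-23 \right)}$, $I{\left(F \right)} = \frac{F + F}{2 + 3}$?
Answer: $\frac{13173}{5} \approx 2634.6$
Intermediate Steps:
$I{\left(F \right)} = \frac{2 F}{5}$
$d{\left(A \right)} = - \frac{1}{5}$ ($d{\left(A \right)} = 1 \cdot \frac{2}{5} \cdot 2 - 1 = 1 \cdot \frac{4}{5} - 1 = \frac{4}{5} - 1 = - \frac{1}{5}$)
$x{\left(j \right)} = 27 + j^{2} - 14 j$
$h = - \frac{4391}{5}$ ($h = - \frac{1}{5} - \left(27 + \left(-23\right)^{2} - -322\right) = - \frac{1}{5} - \left(27 + 529 + 322\right) = - \frac{1}{5} - 878 = - \frac{4391}{5} \approx -878.2$)
$- 3 h = \left(-3\right) \left(- \frac{4391}{5}\right) = \frac{13173}{5}$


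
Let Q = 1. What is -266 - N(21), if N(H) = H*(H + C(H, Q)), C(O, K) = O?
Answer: -1148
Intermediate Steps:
N(H) = 2*H² (N(H) = H*(H + H) = H*(2*H) = 2*H²)
-266 - N(21) = -266 - 2*21² = -266 - 2*441 = -266 - 1*882 = -266 - 882 = -1148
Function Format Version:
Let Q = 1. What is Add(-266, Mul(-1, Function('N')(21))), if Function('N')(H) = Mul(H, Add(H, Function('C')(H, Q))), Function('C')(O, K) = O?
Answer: -1148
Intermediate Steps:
Function('N')(H) = Mul(2, Pow(H, 2)) (Function('N')(H) = Mul(H, Add(H, H)) = Mul(H, Mul(2, H)) = Mul(2, Pow(H, 2)))
Add(-266, Mul(-1, Function('N')(21))) = Add(-266, Mul(-1, Mul(2, Pow(21, 2)))) = Add(-266, Mul(-1, Mul(2, 441))) = Add(-266, Mul(-1, 882)) = Add(-266, -882) = -1148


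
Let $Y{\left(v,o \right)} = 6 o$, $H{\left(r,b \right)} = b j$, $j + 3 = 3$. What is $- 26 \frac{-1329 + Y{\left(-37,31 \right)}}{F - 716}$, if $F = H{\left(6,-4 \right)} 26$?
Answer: $- \frac{14859}{358} \approx -41.506$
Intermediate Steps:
$j = 0$ ($j = -3 + 3 = 0$)
$H{\left(r,b \right)} = 0$ ($H{\left(r,b \right)} = b 0 = 0$)
$F = 0$ ($F = 0 \cdot 26 = 0$)
$- 26 \frac{-1329 + Y{\left(-37,31 \right)}}{F - 716} = - 26 \frac{-1329 + 6 \cdot 31}{0 - 716} = - 26 \frac{-1329 + 186}{-716} = - 26 \left(\left(-1143\right) \left(- \frac{1}{716}\right)\right) = \left(-26\right) \frac{1143}{716} = - \frac{14859}{358}$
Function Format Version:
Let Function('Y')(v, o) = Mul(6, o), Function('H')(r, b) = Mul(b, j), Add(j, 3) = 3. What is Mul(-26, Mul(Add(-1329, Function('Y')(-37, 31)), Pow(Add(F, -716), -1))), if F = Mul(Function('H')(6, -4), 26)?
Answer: Rational(-14859, 358) ≈ -41.506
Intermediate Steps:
j = 0 (j = Add(-3, 3) = 0)
Function('H')(r, b) = 0 (Function('H')(r, b) = Mul(b, 0) = 0)
F = 0 (F = Mul(0, 26) = 0)
Mul(-26, Mul(Add(-1329, Function('Y')(-37, 31)), Pow(Add(F, -716), -1))) = Mul(-26, Mul(Add(-1329, Mul(6, 31)), Pow(Add(0, -716), -1))) = Mul(-26, Mul(Add(-1329, 186), Pow(-716, -1))) = Mul(-26, Mul(-1143, Rational(-1, 716))) = Mul(-26, Rational(1143, 716)) = Rational(-14859, 358)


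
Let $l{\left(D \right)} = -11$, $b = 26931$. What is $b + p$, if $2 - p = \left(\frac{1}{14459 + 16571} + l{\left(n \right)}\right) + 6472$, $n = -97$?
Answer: $\frac{635246159}{31030} \approx 20472.0$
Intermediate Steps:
$p = - \frac{200422771}{31030}$ ($p = 2 - \left(\left(\frac{1}{14459 + 16571} - 11\right) + 6472\right) = 2 - \left(\left(\frac{1}{31030} - 11\right) + 6472\right) = 2 - \left(- \frac{341329}{31030} + 6472\right) = 2 - \frac{200484831}{31030} = - \frac{200422771}{31030} \approx -6459.0$)
$b + p = 26931 - \frac{200422771}{31030} = \frac{635246159}{31030}$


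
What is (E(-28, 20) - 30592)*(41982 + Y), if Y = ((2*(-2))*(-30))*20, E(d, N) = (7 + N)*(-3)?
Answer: -1361329086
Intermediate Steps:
E(d, N) = -21 - 3*N
Y = 2400 (Y = -4*(-30)*20 = 120*20 = 2400)
(E(-28, 20) - 30592)*(41982 + Y) = ((-21 - 3*20) - 30592)*(41982 + 2400) = ((-21 - 60) - 30592)*44382 = (-81 - 30592)*44382 = -30673*44382 = -1361329086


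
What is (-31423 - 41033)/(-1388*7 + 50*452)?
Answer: -18114/3221 ≈ -5.6237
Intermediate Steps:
(-31423 - 41033)/(-1388*7 + 50*452) = -72456/(-9716 + 22600) = -72456/12884 = -72456*1/12884 = -18114/3221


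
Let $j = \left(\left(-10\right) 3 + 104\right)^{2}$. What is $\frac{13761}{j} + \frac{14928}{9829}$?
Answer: $\frac{217002597}{53823604} \approx 4.0317$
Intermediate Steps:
$j = 5476$ ($j = \left(-30 + 104\right)^{2} = 74^{2} = 5476$)
$\frac{13761}{j} + \frac{14928}{9829} = \frac{13761}{5476} + \frac{14928}{9829} = \frac{217002597}{53823604}$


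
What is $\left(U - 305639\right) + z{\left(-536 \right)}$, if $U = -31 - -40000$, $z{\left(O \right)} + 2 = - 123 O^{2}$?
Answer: $-35603080$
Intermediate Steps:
$z{\left(O \right)} = -2 - 123 O^{2}$
$U = 39969$ ($U = -31 + 40000 = 39969$)
$\left(U - 305639\right) + z{\left(-536 \right)} = \left(39969 - 305639\right) - \left(2 + 123 \left(-536\right)^{2}\right) = \left(39969 - 305639\right) - 35337410 = -265670 - 35337410 = -35603080$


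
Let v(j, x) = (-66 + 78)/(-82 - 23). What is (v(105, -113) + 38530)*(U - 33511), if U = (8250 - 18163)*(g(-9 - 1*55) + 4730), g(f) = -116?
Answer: -61725772926778/35 ≈ -1.7636e+12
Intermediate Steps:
v(j, x) = -4/35 (v(j, x) = 12/(-105) = 12*(-1/105) = -4/35)
U = -45738582 (U = (8250 - 18163)*(-116 + 4730) = -9913*4614 = -45738582)
(v(105, -113) + 38530)*(U - 33511) = (-4/35 + 38530)*(-45738582 - 33511) = (1348546/35)*(-45772093) = -61725772926778/35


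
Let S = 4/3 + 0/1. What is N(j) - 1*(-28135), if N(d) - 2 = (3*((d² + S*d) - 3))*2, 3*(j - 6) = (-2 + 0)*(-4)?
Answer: 28639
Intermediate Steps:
j = 26/3 (j = 6 + ((-2 + 0)*(-4))/3 = 6 + (-2*(-4))/3 = 6 + (⅓)*8 = 6 + 8/3 = 26/3 ≈ 8.6667)
S = 4/3 (S = 4*(⅓) + 0*1 = 4/3 + 0 = 4/3 ≈ 1.3333)
N(d) = -16 + 6*d² + 8*d (N(d) = 2 + (3*((d² + 4*d/3) - 3))*2 = 2 + (3*(-3 + d² + 4*d/3))*2 = 2 + (-9 + 3*d² + 4*d)*2 = 2 + (-18 + 6*d² + 8*d) = -16 + 6*d² + 8*d)
N(j) - 1*(-28135) = (-16 + 6*(26/3)² + 8*(26/3)) - 1*(-28135) = (-16 + 6*(676/9) + 208/3) + 28135 = (-16 + 1352/3 + 208/3) + 28135 = 504 + 28135 = 28639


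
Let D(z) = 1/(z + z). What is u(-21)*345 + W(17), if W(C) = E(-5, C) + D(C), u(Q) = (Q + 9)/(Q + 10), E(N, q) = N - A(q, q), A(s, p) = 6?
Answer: 136657/374 ≈ 365.39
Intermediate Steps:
D(z) = 1/(2*z)
E(N, q) = -6 + N (E(N, q) = N - 1*6 = N - 6 = -6 + N)
u(Q) = (9 + Q)/(10 + Q)
W(C) = -11 + 1/(2*C) (W(C) = (-6 - 5) + 1/(2*C) = -11 + 1/(2*C))
u(-21)*345 + W(17) = ((9 - 21)/(10 - 21))*345 + (-11 + (½)/17) = (-12/(-11))*345 + (-11 + (½)*(1/17)) = -1/11*(-12)*345 + (-11 + 1/34) = (12/11)*345 - 373/34 = 4140/11 - 373/34 = 136657/374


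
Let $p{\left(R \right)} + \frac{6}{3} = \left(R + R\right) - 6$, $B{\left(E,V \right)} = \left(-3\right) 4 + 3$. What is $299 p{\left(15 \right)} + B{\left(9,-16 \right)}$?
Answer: $6569$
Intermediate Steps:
$B{\left(E,V \right)} = -9$ ($B{\left(E,V \right)} = -12 + 3 = -9$)
$p{\left(R \right)} = -8 + 2 R$ ($p{\left(R \right)} = -2 + \left(\left(R + R\right) - 6\right) = -2 + \left(2 R - 6\right) = -2 + \left(-6 + 2 R\right) = -8 + 2 R$)
$299 p{\left(15 \right)} + B{\left(9,-16 \right)} = 299 \left(-8 + 2 \cdot 15\right) - 9 = 299 \left(-8 + 30\right) - 9 = 299 \cdot 22 - 9 = 6578 - 9 = 6569$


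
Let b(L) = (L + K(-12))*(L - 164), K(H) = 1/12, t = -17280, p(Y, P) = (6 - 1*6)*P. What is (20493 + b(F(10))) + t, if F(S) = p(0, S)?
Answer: 9598/3 ≈ 3199.3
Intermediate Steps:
p(Y, P) = 0 (p(Y, P) = (6 - 6)*P = 0*P = 0)
K(H) = 1/12
F(S) = 0
b(L) = (-164 + L)*(1/12 + L) (b(L) = (L + 1/12)*(L - 164) = (1/12 + L)*(-164 + L) = (-164 + L)*(1/12 + L))
(20493 + b(F(10))) + t = (20493 + (-41/3 + 0² - 1967/12*0)) - 17280 = (20493 + (-41/3 + 0 + 0)) - 17280 = (20493 - 41/3) - 17280 = 61438/3 - 17280 = 9598/3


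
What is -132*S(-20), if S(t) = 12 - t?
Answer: -4224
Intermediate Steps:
-132*S(-20) = -132*(12 - 1*(-20)) = -132*(12 + 20) = -132*32 = -4224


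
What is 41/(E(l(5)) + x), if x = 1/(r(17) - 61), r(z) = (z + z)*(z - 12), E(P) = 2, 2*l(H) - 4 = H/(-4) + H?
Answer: 4469/219 ≈ 20.406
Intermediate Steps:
l(H) = 2 + 3*H/8 (l(H) = 2 + (H/(-4) + H)/2 = 2 + (-H/4 + H)/2 = 2 + (3*H/4)/2 = 2 + 3*H/8)
r(z) = 2*z*(-12 + z) (r(z) = (2*z)*(-12 + z) = 2*z*(-12 + z))
x = 1/109 (x = 1/(2*17*(-12 + 17) - 61) = 1/(2*17*5 - 61) = 1/(170 - 61) = 1/109 ≈ 0.0091743)
41/(E(l(5)) + x) = 41/(2 + 1/109) = 41/(219/109) = 41*(109/219) = 4469/219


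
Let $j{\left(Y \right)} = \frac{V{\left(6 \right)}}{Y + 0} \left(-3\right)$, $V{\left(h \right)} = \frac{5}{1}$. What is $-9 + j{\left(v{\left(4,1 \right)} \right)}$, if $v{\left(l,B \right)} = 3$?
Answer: $-14$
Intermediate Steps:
$V{\left(h \right)} = 5$ ($V{\left(h \right)} = 5 \cdot 1 = 5$)
$j{\left(Y \right)} = - \frac{15}{Y}$ ($j{\left(Y \right)} = \frac{5}{Y + 0} \left(-3\right) = \frac{5}{Y} \left(-3\right) = - \frac{15}{Y}$)
$-9 + j{\left(v{\left(4,1 \right)} \right)} = -9 - \frac{15}{3} = -9 - 5 = -14$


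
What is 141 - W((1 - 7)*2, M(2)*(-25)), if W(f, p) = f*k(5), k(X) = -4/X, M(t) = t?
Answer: 657/5 ≈ 131.40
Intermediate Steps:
W(f, p) = -4*f/5 (W(f, p) = f*(-4/5) = -4*f/5)
141 - W((1 - 7)*2, M(2)*(-25)) = 141 - (-4)*(1 - 7)*2/5 = 141 - (-4)*(-6*2)/5 = 141 - (-4)*(-12)/5 = 141 - 1*48/5 = 141 - 48/5 = 657/5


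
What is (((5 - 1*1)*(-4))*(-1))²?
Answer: 256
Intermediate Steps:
(((5 - 1*1)*(-4))*(-1))² = (((5 - 1)*(-4))*(-1))² = ((4*(-4))*(-1))² = (-16*(-1))² = 16² = 256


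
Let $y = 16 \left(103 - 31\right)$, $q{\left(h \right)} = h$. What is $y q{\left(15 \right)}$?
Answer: $17280$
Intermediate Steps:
$y = 1152$ ($y = 16 \cdot 72 = 1152$)
$y q{\left(15 \right)} = 1152 \cdot 15 = 17280$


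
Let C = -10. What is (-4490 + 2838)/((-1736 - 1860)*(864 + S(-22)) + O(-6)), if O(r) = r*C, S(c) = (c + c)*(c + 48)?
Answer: -413/251735 ≈ -0.0016406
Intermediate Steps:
S(c) = 2*c*(48 + c) (S(c) = (2*c)*(48 + c) = 2*c*(48 + c))
O(r) = -10*r (O(r) = r*(-10) = -10*r)
(-4490 + 2838)/((-1736 - 1860)*(864 + S(-22)) + O(-6)) = (-4490 + 2838)/((-1736 - 1860)*(864 + 2*(-22)*(48 - 22)) - 10*(-6)) = -1652/(-3596*(864 + 2*(-22)*26) + 60) = -1652/(-3596*(864 - 1144) + 60) = -1652/(-3596*(-280) + 60) = -1652/(1006880 + 60) = -1652/1006940 = -1652*1/1006940 = -413/251735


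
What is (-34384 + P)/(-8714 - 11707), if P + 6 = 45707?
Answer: -11317/20421 ≈ -0.55418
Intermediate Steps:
P = 45701 (P = -6 + 45707 = 45701)
(-34384 + P)/(-8714 - 11707) = (-34384 + 45701)/(-8714 - 11707) = 11317/(-20421) = 11317*(-1/20421) = -11317/20421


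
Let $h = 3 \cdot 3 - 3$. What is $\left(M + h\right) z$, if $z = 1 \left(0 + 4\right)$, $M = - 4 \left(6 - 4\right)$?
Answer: $-8$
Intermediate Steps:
$h = 6$ ($h = 9 - 3 = 6$)
$M = -8$ ($M = \left(-4\right) 2 = -8$)
$z = 4$ ($z = 1 \cdot 4 = 4$)
$\left(M + h\right) z = \left(-8 + 6\right) 4 = \left(-2\right) 4 = -8$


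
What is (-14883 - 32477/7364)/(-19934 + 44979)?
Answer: -109630889/184431380 ≈ -0.59443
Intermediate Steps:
(-14883 - 32477/7364)/(-19934 + 44979) = (-14883 - 32477*1/7364)/25045 = (-14883 - 32477/7364)*(1/25045) = -109630889/7364*1/25045 = -109630889/184431380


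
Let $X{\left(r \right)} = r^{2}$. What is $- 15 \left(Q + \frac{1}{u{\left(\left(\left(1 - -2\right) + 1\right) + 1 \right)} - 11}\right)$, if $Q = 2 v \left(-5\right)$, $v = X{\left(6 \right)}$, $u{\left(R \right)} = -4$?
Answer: $5401$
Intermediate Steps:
$v = 36$ ($v = 6^{2} = 36$)
$Q = -360$ ($Q = 2 \cdot 36 \left(-5\right) = 72 \left(-5\right) = -360$)
$- 15 \left(Q + \frac{1}{u{\left(\left(\left(1 - -2\right) + 1\right) + 1 \right)} - 11}\right) = - 15 \left(-360 + \frac{1}{-4 - 11}\right) = - 15 \left(-360 + \frac{1}{-15}\right) = - 15 \left(-360 - \frac{1}{15}\right) = \left(-15\right) \left(- \frac{5401}{15}\right) = 5401$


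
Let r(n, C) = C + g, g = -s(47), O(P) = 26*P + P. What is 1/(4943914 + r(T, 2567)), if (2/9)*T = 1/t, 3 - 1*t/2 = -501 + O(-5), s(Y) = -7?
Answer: 1/4946488 ≈ 2.0216e-7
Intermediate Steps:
O(P) = 27*P
g = 7 (g = -1*(-7) = 7)
t = 1278 (t = 6 - 2*(-501 + 27*(-5)) = 6 - 2*(-501 - 135) = 6 - 2*(-636) = 6 + 1272 = 1278)
T = 1/284 (T = (9/2)/1278 = (9/2)*(1/1278) = 1/284 ≈ 0.0035211)
r(n, C) = 7 + C (r(n, C) = C + 7 = 7 + C)
1/(4943914 + r(T, 2567)) = 1/(4943914 + (7 + 2567)) = 1/(4943914 + 2574) = 1/4946488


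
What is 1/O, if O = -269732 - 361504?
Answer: -1/631236 ≈ -1.5842e-6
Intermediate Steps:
O = -631236
1/O = 1/(-631236) = -1/631236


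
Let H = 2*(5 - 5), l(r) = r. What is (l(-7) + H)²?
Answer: 49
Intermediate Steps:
H = 0 (H = 2*0 = 0)
(l(-7) + H)² = (-7 + 0)² = (-7)² = 49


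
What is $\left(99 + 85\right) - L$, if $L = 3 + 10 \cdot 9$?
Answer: $91$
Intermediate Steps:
$L = 93$ ($L = 3 + 90 = 93$)
$\left(99 + 85\right) - L = \left(99 + 85\right) - 93 = 184 - 93 = 91$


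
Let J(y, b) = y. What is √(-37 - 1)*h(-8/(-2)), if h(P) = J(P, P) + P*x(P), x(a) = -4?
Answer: -12*I*√38 ≈ -73.973*I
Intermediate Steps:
h(P) = -3*P (h(P) = P + P*(-4) = P - 4*P = -3*P)
√(-37 - 1)*h(-8/(-2)) = √(-37 - 1)*(-(-24)/(-2)) = √(-38)*(-(-24)*(-1)/2) = (I*√38)*(-3*4) = (I*√38)*(-12) = -12*I*√38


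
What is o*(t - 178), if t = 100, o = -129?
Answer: 10062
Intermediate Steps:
o*(t - 178) = -129*(100 - 178) = -129*(-78) = 10062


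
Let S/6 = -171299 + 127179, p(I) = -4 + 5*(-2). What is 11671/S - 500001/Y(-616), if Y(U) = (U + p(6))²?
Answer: -761069359/583707600 ≈ -1.3039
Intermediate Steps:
p(I) = -14 (p(I) = -4 - 10 = -14)
S = -264720 (S = 6*(-171299 + 127179) = 6*(-44120) = -264720)
Y(U) = (-14 + U)² (Y(U) = (U - 14)² = (-14 + U)²)
11671/S - 500001/Y(-616) = 11671/(-264720) - 500001/(-14 - 616)² = 11671*(-1/264720) - 500001/((-630)²) = -11671/264720 - 500001/396900 = -11671/264720 - 500001*1/396900 = -11671/264720 - 166667/132300 = -761069359/583707600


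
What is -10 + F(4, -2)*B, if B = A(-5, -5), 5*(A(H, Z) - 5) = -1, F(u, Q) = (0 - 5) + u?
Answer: -74/5 ≈ -14.800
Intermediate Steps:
F(u, Q) = -5 + u
A(H, Z) = 24/5 (A(H, Z) = 5 + (1/5)*(-1) = 5 - 1/5 = 24/5)
B = 24/5 ≈ 4.8000
-10 + F(4, -2)*B = -10 + (-5 + 4)*(24/5) = -10 - 1*24/5 = -10 - 24/5 = -74/5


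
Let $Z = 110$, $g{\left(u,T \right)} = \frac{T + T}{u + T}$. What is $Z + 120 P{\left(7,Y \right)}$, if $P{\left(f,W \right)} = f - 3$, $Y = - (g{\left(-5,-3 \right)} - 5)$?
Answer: $590$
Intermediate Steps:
$g{\left(u,T \right)} = \frac{2 T}{T + u}$
$Y = \frac{17}{4}$ ($Y = - (2 \left(-3\right) \frac{1}{-3 - 5} - 5) = - (2 \left(-3\right) \frac{1}{-8} - 5) = - (2 \left(-3\right) \left(- \frac{1}{8}\right) - 5) = - (\frac{3}{4} - 5) = \left(-1\right) \left(- \frac{17}{4}\right) = \frac{17}{4} \approx 4.25$)
$P{\left(f,W \right)} = -3 + f$
$Z + 120 P{\left(7,Y \right)} = 110 + 120 \left(-3 + 7\right) = 110 + 120 \cdot 4 = 110 + 480 = 590$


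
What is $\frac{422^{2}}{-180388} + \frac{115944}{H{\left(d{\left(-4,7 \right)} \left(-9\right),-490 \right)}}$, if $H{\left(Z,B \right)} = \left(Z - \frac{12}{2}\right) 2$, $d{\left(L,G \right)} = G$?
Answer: $- \frac{872478411}{1037231} \approx -841.16$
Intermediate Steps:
$H{\left(Z,B \right)} = -12 + 2 Z$ ($H{\left(Z,B \right)} = \left(Z - 6\right) 2 = \left(-6 + Z\right) 2 = -12 + 2 Z$)
$\frac{422^{2}}{-180388} + \frac{115944}{H{\left(d{\left(-4,7 \right)} \left(-9\right),-490 \right)}} = \frac{422^{2}}{-180388} + \frac{115944}{-12 + 2 \cdot 7 \left(-9\right)} = 178084 \left(- \frac{1}{180388}\right) + \frac{115944}{-12 + 2 \left(-63\right)} = - \frac{44521}{45097} + \frac{115944}{-12 - 126} = - \frac{44521}{45097} + \frac{115944}{-138} = - \frac{44521}{45097} + 115944 \left(- \frac{1}{138}\right) = - \frac{44521}{45097} - \frac{19324}{23} = - \frac{872478411}{1037231}$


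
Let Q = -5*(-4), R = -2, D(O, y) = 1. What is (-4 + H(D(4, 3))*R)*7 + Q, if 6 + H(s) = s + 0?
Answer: 62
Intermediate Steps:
H(s) = -6 + s (H(s) = -6 + (s + 0) = -6 + s)
Q = 20
(-4 + H(D(4, 3))*R)*7 + Q = (-4 + (-6 + 1)*(-2))*7 + 20 = (-4 - 5*(-2))*7 + 20 = (-4 + 10)*7 + 20 = 6*7 + 20 = 42 + 20 = 62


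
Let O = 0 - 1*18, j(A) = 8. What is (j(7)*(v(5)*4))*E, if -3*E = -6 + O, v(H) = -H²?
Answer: -6400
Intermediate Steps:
O = -18 (O = 0 - 18 = -18)
E = 8 (E = -(-6 - 18)/3 = -⅓*(-24) = 8)
(j(7)*(v(5)*4))*E = (8*(-1*5²*4))*8 = (8*(-1*25*4))*8 = (8*(-25*4))*8 = (8*(-100))*8 = -800*8 = -6400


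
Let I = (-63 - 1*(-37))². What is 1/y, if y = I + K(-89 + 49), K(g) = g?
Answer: 1/636 ≈ 0.0015723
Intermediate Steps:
I = 676 (I = (-63 + 37)² = (-26)² = 676)
y = 636 (y = 676 + (-89 + 49) = 676 - 40 = 636)
1/y = 1/636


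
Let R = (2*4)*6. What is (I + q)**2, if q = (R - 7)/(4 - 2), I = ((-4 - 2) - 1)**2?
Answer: 19321/4 ≈ 4830.3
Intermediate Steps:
R = 48 (R = 8*6 = 48)
I = 49 (I = (-6 - 1)**2 = (-7)**2 = 49)
q = 41/2 (q = (48 - 7)/(4 - 2) = 41/2 ≈ 20.500)
(I + q)**2 = (49 + 41/2)**2 = (139/2)**2 = 19321/4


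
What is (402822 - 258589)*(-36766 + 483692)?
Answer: 64461477758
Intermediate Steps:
(402822 - 258589)*(-36766 + 483692) = 144233*446926 = 64461477758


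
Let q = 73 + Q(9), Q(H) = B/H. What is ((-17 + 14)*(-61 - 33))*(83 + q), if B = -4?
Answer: 131600/3 ≈ 43867.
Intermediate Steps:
Q(H) = -4/H
q = 653/9 (q = 73 - 4/9 = 653/9 ≈ 72.556)
((-17 + 14)*(-61 - 33))*(83 + q) = ((-17 + 14)*(-61 - 33))*(83 + 653/9) = -3*(-94)*(1400/9) = 282*(1400/9) = 131600/3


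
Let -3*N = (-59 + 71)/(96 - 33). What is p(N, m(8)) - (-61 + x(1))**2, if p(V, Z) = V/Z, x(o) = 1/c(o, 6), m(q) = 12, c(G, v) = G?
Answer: -680401/189 ≈ -3600.0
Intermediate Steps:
N = -4/63 (N = -(-59 + 71)/(3*(96 - 33)) = -4/63 ≈ -0.063492)
x(o) = 1/o
p(N, m(8)) - (-61 + x(1))**2 = -4/63/12 - (-61 + 1/1)**2 = -4/63*1/12 - (-61 + 1)**2 = -1/189 - 1*(-60)**2 = -1/189 - 1*3600 = -1/189 - 3600 = -680401/189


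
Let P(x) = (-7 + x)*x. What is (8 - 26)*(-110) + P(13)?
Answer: 2058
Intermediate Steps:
P(x) = x*(-7 + x)
(8 - 26)*(-110) + P(13) = (8 - 26)*(-110) + 13*(-7 + 13) = -18*(-110) + 13*6 = 1980 + 78 = 2058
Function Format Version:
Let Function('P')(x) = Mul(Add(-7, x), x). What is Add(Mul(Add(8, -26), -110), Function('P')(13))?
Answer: 2058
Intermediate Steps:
Function('P')(x) = Mul(x, Add(-7, x))
Add(Mul(Add(8, -26), -110), Function('P')(13)) = Add(Mul(Add(8, -26), -110), Mul(13, Add(-7, 13))) = Add(Mul(-18, -110), Mul(13, 6)) = Add(1980, 78) = 2058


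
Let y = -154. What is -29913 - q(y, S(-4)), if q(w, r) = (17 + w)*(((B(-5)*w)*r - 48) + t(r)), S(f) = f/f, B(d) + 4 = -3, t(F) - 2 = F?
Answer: 111608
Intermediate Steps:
t(F) = 2 + F
B(d) = -7 (B(d) = -4 - 3 = -7)
S(f) = 1
q(w, r) = (17 + w)*(-46 + r - 7*r*w) (q(w, r) = (17 + w)*(((-7*w)*r - 48) + (2 + r)) = (17 + w)*((-7*r*w - 48) + (2 + r)) = (17 + w)*((-48 - 7*r*w) + (2 + r)) = (17 + w)*(-46 + r - 7*r*w))
-29913 - q(y, S(-4)) = -29913 - (-782 - 46*(-154) + 17*1 - 118*1*(-154) - 7*1*(-154)**2) = -29913 - (-782 + 7084 + 17 + 18172 - 7*1*23716) = -29913 - (-782 + 7084 + 17 + 18172 - 166012) = -29913 - 1*(-141521) = -29913 + 141521 = 111608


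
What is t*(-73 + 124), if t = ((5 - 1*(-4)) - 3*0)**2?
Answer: 4131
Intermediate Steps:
t = 81 (t = ((5 + 4) + 0)**2 = (9 + 0)**2 = 9**2 = 81)
t*(-73 + 124) = 81*(-73 + 124) = 81*51 = 4131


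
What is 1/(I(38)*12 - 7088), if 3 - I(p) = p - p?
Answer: -1/7052 ≈ -0.00014180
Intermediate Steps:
I(p) = 3 (I(p) = 3 - (p - p) = 3 - 1*0 = 3 + 0 = 3)
1/(I(38)*12 - 7088) = 1/(3*12 - 7088) = 1/(36 - 7088) = 1/(-7052) = -1/7052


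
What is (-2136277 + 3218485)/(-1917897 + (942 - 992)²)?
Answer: -1082208/1915397 ≈ -0.56500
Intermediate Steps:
(-2136277 + 3218485)/(-1917897 + (942 - 992)²) = 1082208/(-1917897 + (-50)²) = 1082208/(-1917897 + 2500) = 1082208/(-1915397) = 1082208*(-1/1915397) = -1082208/1915397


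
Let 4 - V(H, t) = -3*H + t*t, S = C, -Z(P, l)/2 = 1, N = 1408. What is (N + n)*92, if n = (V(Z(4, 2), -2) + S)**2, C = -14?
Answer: 166336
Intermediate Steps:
Z(P, l) = -2 (Z(P, l) = -2*1 = -2)
S = -14
V(H, t) = 4 - t**2 + 3*H (V(H, t) = 4 - (-3*H + t*t) = 4 - (-3*H + t**2) = 4 - (t**2 - 3*H) = 4 + (-t**2 + 3*H) = 4 - t**2 + 3*H)
n = 400 (n = ((4 - 1*(-2)**2 + 3*(-2)) - 14)**2 = ((4 - 1*4 - 6) - 14)**2 = ((4 - 4 - 6) - 14)**2 = (-6 - 14)**2 = (-20)**2 = 400)
(N + n)*92 = (1408 + 400)*92 = 1808*92 = 166336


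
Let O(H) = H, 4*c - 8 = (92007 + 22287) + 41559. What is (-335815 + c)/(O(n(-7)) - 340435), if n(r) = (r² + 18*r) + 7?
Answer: 1187399/1362020 ≈ 0.87179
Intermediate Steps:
n(r) = 7 + r² + 18*r
c = 155861/4 (c = 2 + ((92007 + 22287) + 41559)/4 = 2 + (114294 + 41559)/4 = 2 + (¼)*155853 = 2 + 155853/4 = 155861/4 ≈ 38965.)
(-335815 + c)/(O(n(-7)) - 340435) = (-335815 + 155861/4)/((7 + (-7)² + 18*(-7)) - 340435) = -1187399/(4*((7 + 49 - 126) - 340435)) = -1187399/(4*(-70 - 340435)) = -1187399/4/(-340505) = -1187399/4*(-1/340505) = 1187399/1362020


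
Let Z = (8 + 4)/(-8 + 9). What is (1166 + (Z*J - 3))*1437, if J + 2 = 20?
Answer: 1981623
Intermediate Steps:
J = 18 (J = -2 + 20 = 18)
Z = 12 (Z = 12/1 = 12*1 = 12)
(1166 + (Z*J - 3))*1437 = (1166 + (12*18 - 3))*1437 = (1166 + (216 - 3))*1437 = (1166 + 213)*1437 = 1379*1437 = 1981623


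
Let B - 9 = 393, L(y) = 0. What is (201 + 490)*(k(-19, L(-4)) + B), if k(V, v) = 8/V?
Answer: 5272330/19 ≈ 2.7749e+5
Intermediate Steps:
B = 402 (B = 9 + 393 = 402)
(201 + 490)*(k(-19, L(-4)) + B) = (201 + 490)*(8/(-19) + 402) = 691*(8*(-1/19) + 402) = 691*(-8/19 + 402) = 691*(7630/19) = 5272330/19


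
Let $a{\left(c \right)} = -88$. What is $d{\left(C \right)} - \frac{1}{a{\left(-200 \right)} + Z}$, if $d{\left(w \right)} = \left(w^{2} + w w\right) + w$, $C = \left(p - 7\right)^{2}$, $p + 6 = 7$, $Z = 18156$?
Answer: $\frac{47482703}{18068} \approx 2628.0$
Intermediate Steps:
$p = 1$ ($p = -6 + 7 = 1$)
$C = 36$ ($C = \left(1 - 7\right)^{2} = \left(-6\right)^{2} = 36$)
$d{\left(w \right)} = w + 2 w^{2}$ ($d{\left(w \right)} = \left(w^{2} + w^{2}\right) + w = 2 w^{2} + w = w + 2 w^{2}$)
$d{\left(C \right)} - \frac{1}{a{\left(-200 \right)} + Z} = 36 \left(1 + 2 \cdot 36\right) - \frac{1}{-88 + 18156} = 36 \left(1 + 72\right) - \frac{1}{18068} = 36 \cdot 73 - \frac{1}{18068} = 2628 - \frac{1}{18068} = \frac{47482703}{18068}$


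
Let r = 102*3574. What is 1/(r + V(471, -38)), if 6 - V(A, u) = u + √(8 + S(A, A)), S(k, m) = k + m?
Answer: 182296/66463662757 + 5*√38/132927325514 ≈ 2.7430e-6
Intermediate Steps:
r = 364548
V(A, u) = 6 - u - √(8 + 2*A) (V(A, u) = 6 - (u + √(8 + (A + A))) = 6 - (u + √(8 + 2*A)) = 6 + (-u - √(8 + 2*A)) = 6 - u - √(8 + 2*A))
1/(r + V(471, -38)) = 1/(364548 + (6 - 1*(-38) - √(8 + 2*471))) = 1/(364548 + (6 + 38 - √(8 + 942))) = 1/(364548 + (6 + 38 - √950)) = 1/(364548 + (6 + 38 - 5*√38)) = 1/(364548 + (44 - 5*√38)) = 1/(364592 - 5*√38)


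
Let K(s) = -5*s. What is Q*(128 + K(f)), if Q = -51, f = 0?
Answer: -6528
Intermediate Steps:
Q*(128 + K(f)) = -51*(128 - 5*0) = -51*(128 + 0) = -51*128 = -6528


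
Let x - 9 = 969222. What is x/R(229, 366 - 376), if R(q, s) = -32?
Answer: -969231/32 ≈ -30288.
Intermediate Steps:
x = 969231 (x = 9 + 969222 = 969231)
x/R(229, 366 - 376) = 969231/(-32) = 969231*(-1/32) = -969231/32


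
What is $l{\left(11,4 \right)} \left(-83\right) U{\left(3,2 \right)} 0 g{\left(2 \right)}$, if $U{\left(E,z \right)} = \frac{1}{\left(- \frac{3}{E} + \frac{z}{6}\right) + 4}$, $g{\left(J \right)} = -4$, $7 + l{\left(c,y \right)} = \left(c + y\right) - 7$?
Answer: $0$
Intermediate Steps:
$l{\left(c,y \right)} = -14 + c + y$ ($l{\left(c,y \right)} = -7 - \left(7 - c - y\right) = -7 + \left(-7 + c + y\right) = -14 + c + y$)
$U{\left(E,z \right)} = \frac{1}{4 - \frac{3}{E} + \frac{z}{6}}$ ($U{\left(E,z \right)} = \frac{1}{\left(- \frac{3}{E} + z \frac{1}{6}\right) + 4} = \frac{1}{\left(- \frac{3}{E} + \frac{z}{6}\right) + 4} = \frac{1}{4 - \frac{3}{E} + \frac{z}{6}}$)
$l{\left(11,4 \right)} \left(-83\right) U{\left(3,2 \right)} 0 g{\left(2 \right)} = \left(-14 + 11 + 4\right) \left(-83\right) 6 \cdot 3 \frac{1}{-18 + 24 \cdot 3 + 3 \cdot 2} \cdot 0 \left(-4\right) = 1 \left(-83\right) 6 \cdot 3 \frac{1}{-18 + 72 + 6} \cdot 0 \left(-4\right) = - 83 \cdot 6 \cdot 3 \cdot \frac{1}{60} \cdot 0 \left(-4\right) = - 83 \cdot \frac{3}{10} \cdot 0 \left(-4\right) = - 83 \cdot 0 \left(-4\right) = \left(-83\right) 0 = 0$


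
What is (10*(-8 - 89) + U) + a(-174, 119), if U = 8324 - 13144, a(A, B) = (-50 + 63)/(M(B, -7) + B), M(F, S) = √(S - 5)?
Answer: (-11580*√3 + 688997*I)/(-119*I + 2*√3) ≈ -5789.9 - 0.0031775*I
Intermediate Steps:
M(F, S) = √(-5 + S)
a(A, B) = 13/(B + 2*I*√3) (a(A, B) = (-50 + 63)/(√(-5 - 7) + B) = 13/(√(-12) + B) = 13/(2*I*√3 + B) = 13/(B + 2*I*√3))
U = -4820
(10*(-8 - 89) + U) + a(-174, 119) = (10*(-8 - 89) - 4820) + 13/(119 + 2*I*√3) = (10*(-97) - 4820) + 13/(119 + 2*I*√3) = (-970 - 4820) + 13/(119 + 2*I*√3) = -5790 + 13/(119 + 2*I*√3)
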